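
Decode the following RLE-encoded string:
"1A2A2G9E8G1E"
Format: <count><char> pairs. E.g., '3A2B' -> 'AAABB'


Expanding each <count><char> pair:
  1A -> 'A'
  2A -> 'AA'
  2G -> 'GG'
  9E -> 'EEEEEEEEE'
  8G -> 'GGGGGGGG'
  1E -> 'E'

Decoded = AAAGGEEEEEEEEEGGGGGGGGE


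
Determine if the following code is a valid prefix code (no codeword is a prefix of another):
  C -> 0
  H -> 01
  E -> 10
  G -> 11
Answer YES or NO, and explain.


Checking each pair (does one codeword prefix another?):
  C='0' vs H='01': prefix -- VIOLATION

NO -- this is NOT a valid prefix code. C (0) is a prefix of H (01).


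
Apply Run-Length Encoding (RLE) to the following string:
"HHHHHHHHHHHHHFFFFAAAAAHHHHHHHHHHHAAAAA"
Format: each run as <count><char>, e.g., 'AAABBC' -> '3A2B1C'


Scanning runs left to right:
  i=0: run of 'H' x 13 -> '13H'
  i=13: run of 'F' x 4 -> '4F'
  i=17: run of 'A' x 5 -> '5A'
  i=22: run of 'H' x 11 -> '11H'
  i=33: run of 'A' x 5 -> '5A'

RLE = 13H4F5A11H5A


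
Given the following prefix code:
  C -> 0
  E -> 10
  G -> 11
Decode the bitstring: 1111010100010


Decoding step by step:
Bits 11 -> G
Bits 11 -> G
Bits 0 -> C
Bits 10 -> E
Bits 10 -> E
Bits 0 -> C
Bits 0 -> C
Bits 10 -> E


Decoded message: GGCEECCE


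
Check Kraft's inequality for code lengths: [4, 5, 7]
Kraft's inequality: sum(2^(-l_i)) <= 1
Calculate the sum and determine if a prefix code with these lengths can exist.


Sum = 2^(-4) + 2^(-5) + 2^(-7)
    = 0.0625 + 0.03125 + 0.0078125
    = 13/128 = 0.1015625
Since 0.1015625 <= 1, Kraft's inequality IS satisfied.
A prefix code with these lengths CAN exist.

Kraft sum = 0.1015625. Satisfied.


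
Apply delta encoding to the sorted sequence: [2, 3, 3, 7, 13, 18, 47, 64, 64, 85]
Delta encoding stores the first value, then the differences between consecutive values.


First value: 2
Deltas:
  3 - 2 = 1
  3 - 3 = 0
  7 - 3 = 4
  13 - 7 = 6
  18 - 13 = 5
  47 - 18 = 29
  64 - 47 = 17
  64 - 64 = 0
  85 - 64 = 21


Delta encoded: [2, 1, 0, 4, 6, 5, 29, 17, 0, 21]


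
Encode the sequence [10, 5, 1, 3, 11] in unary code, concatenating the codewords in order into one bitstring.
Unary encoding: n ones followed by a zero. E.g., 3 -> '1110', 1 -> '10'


Encode each number as n ones followed by a terminating 0:
  10 -> 11111111110 (11 bits)
  5 -> 111110 (6 bits)
  1 -> 10 (2 bits)
  3 -> 1110 (4 bits)
  11 -> 111111111110 (12 bits)
Total length = 11 + 6 + 2 + 4 + 12 = 35 bits.

Unary([10, 5, 1, 3, 11]) = 11111111110111110101110111111111110 (35 bits)


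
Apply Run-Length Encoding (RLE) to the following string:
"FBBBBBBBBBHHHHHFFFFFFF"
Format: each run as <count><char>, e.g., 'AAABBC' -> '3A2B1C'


Scanning runs left to right:
  i=0: run of 'F' x 1 -> '1F'
  i=1: run of 'B' x 9 -> '9B'
  i=10: run of 'H' x 5 -> '5H'
  i=15: run of 'F' x 7 -> '7F'

RLE = 1F9B5H7F


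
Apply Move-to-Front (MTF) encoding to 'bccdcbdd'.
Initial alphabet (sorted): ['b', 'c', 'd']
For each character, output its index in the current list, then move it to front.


MTF encoding:
'b': index 0 in ['b', 'c', 'd'] -> ['b', 'c', 'd']
'c': index 1 in ['b', 'c', 'd'] -> ['c', 'b', 'd']
'c': index 0 in ['c', 'b', 'd'] -> ['c', 'b', 'd']
'd': index 2 in ['c', 'b', 'd'] -> ['d', 'c', 'b']
'c': index 1 in ['d', 'c', 'b'] -> ['c', 'd', 'b']
'b': index 2 in ['c', 'd', 'b'] -> ['b', 'c', 'd']
'd': index 2 in ['b', 'c', 'd'] -> ['d', 'b', 'c']
'd': index 0 in ['d', 'b', 'c'] -> ['d', 'b', 'c']


Output: [0, 1, 0, 2, 1, 2, 2, 0]


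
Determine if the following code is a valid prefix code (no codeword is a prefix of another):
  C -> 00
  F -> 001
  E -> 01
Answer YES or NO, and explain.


Checking each pair (does one codeword prefix another?):
  C='00' vs F='001': prefix -- VIOLATION

NO -- this is NOT a valid prefix code. C (00) is a prefix of F (001).


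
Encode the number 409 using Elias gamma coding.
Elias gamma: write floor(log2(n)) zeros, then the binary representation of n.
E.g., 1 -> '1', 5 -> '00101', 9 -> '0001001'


num_bits = floor(log2(409)) + 1 = 9
leading_zeros = num_bits - 1 = 8
binary(409) = 110011001

Elias gamma(409) = '00000000' + '110011001' = 00000000110011001 (17 bits)


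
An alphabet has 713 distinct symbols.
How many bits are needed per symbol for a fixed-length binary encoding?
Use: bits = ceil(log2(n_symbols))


log2(713) = 9.4778
Bracket: 2^9 = 512 < 713 <= 2^10 = 1024
So ceil(log2(713)) = 10

bits = ceil(log2(713)) = ceil(9.4778) = 10 bits


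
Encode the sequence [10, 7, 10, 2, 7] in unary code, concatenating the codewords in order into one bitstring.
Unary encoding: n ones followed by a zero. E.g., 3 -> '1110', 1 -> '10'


Encode each number as n ones followed by a terminating 0:
  10 -> 11111111110 (11 bits)
  7 -> 11111110 (8 bits)
  10 -> 11111111110 (11 bits)
  2 -> 110 (3 bits)
  7 -> 11111110 (8 bits)
Total length = 11 + 8 + 11 + 3 + 8 = 41 bits.

Unary([10, 7, 10, 2, 7]) = 11111111110111111101111111111011011111110 (41 bits)


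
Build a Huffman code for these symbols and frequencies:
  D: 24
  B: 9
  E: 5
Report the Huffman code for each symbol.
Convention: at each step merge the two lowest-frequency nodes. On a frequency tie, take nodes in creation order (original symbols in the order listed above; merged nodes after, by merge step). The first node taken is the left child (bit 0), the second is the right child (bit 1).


Huffman tree construction:
Step 1: Merge E(5) + B(9) = 14
Step 2: Merge (E+B)(14) + D(24) = 38
Read each symbol's code off the tree from the root (left child = 0, right child = 1).

Codes:
  D: 1 (length 1)
  B: 01 (length 2)
  E: 00 (length 2)
Average code length: 52/38 = 1.3684 bits/symbol


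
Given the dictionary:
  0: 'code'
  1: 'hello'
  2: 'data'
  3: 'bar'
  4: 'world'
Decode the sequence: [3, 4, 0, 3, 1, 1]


Look up each index in the dictionary:
  3 -> 'bar'
  4 -> 'world'
  0 -> 'code'
  3 -> 'bar'
  1 -> 'hello'
  1 -> 'hello'

Decoded: "bar world code bar hello hello"


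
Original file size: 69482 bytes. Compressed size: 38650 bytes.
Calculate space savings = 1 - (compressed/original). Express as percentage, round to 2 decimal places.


ratio = compressed/original = 38650/69482 = 0.556259
savings = 1 - ratio = 1 - 0.556259 = 0.443741
as a percentage: 0.443741 * 100 = 44.37%

Space savings = 1 - 38650/69482 = 44.37%


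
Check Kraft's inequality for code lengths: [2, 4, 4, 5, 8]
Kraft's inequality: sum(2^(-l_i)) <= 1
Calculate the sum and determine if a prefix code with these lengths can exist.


Sum = 2^(-2) + 2^(-4) + 2^(-4) + 2^(-5) + 2^(-8)
    = 0.25 + 0.0625 + 0.0625 + 0.03125 + 0.00390625
    = 105/256 = 0.41015625
Since 0.41015625 <= 1, Kraft's inequality IS satisfied.
A prefix code with these lengths CAN exist.

Kraft sum = 0.41015625. Satisfied.


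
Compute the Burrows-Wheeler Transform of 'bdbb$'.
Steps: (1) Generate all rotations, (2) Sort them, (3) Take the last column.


Rotations (sorted):
  0: $bdbb -> last char: b
  1: b$bdb -> last char: b
  2: bb$bd -> last char: d
  3: bdbb$ -> last char: $
  4: dbb$b -> last char: b


BWT = bbd$b


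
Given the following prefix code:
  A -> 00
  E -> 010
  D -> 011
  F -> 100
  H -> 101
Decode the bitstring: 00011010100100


Decoding step by step:
Bits 00 -> A
Bits 011 -> D
Bits 010 -> E
Bits 100 -> F
Bits 100 -> F


Decoded message: ADEFF


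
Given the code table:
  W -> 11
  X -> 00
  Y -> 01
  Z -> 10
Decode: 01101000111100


Decoding:
01 -> Y
10 -> Z
10 -> Z
00 -> X
11 -> W
11 -> W
00 -> X


Result: YZZXWWX


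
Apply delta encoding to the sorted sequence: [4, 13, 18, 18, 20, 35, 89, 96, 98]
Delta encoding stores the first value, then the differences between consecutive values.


First value: 4
Deltas:
  13 - 4 = 9
  18 - 13 = 5
  18 - 18 = 0
  20 - 18 = 2
  35 - 20 = 15
  89 - 35 = 54
  96 - 89 = 7
  98 - 96 = 2


Delta encoded: [4, 9, 5, 0, 2, 15, 54, 7, 2]


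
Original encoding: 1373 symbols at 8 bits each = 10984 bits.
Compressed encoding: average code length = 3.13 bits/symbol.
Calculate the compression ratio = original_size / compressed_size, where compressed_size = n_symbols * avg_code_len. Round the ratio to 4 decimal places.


original_size = n_symbols * orig_bits = 1373 * 8 = 10984 bits
compressed_size = n_symbols * avg_code_len = 1373 * 3.13 = 4297.49 bits
ratio = original_size / compressed_size = 10984 / 4297.49 = 2.5559

Compression ratio = 2.5559


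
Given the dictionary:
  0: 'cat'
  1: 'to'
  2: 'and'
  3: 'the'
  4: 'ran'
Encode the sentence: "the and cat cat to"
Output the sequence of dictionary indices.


Look up each word in the dictionary:
  'the' -> 3
  'and' -> 2
  'cat' -> 0
  'cat' -> 0
  'to' -> 1

Encoded: [3, 2, 0, 0, 1]


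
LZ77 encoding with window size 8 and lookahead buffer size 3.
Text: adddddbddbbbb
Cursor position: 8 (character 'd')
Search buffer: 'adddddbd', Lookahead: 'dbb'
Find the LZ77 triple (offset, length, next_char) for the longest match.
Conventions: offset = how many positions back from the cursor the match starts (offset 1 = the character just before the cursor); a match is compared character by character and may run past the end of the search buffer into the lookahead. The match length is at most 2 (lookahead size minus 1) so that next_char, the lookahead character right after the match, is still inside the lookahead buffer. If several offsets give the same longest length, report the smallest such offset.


Try each offset into the search buffer:
  offset=1 (pos 7, char 'd'): match length 1
  offset=2 (pos 6, char 'b'): match length 0
  offset=3 (pos 5, char 'd'): match length 2
  offset=4 (pos 4, char 'd'): match length 1
  offset=5 (pos 3, char 'd'): match length 1
  offset=6 (pos 2, char 'd'): match length 1
  offset=7 (pos 1, char 'd'): match length 1
  offset=8 (pos 0, char 'a'): match length 0
Longest match has length 2 at offset 3.
next_char = character at position 8 + 2 = 10 -> 'b'

Best match: offset=3, length=2 (matching 'db' starting at position 5)
LZ77 triple: (3, 2, 'b')


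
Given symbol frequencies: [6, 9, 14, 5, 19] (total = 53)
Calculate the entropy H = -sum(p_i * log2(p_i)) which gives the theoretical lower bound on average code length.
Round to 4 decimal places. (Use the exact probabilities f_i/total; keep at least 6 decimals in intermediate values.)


Per-symbol terms -p_i * log2(p_i) with p_i = f_i/53:
  p = 6/53 = 0.113208: log2(p) = -3.142958, -p*log2(p) = 0.355807
  p = 9/53 = 0.169811: log2(p) = -2.557995, -p*log2(p) = 0.434377
  p = 14/53 = 0.264151: log2(p) = -1.920566, -p*log2(p) = 0.507319
  p = 5/53 = 0.094340: log2(p) = -3.405992, -p*log2(p) = 0.321320
  p = 19/53 = 0.358491: log2(p) = -1.479993, -p*log2(p) = 0.530564
H = 0.355807 + 0.434377 + 0.507319 + 0.321320 + 0.530564 = 2.149387

H = 2.1494 bits/symbol


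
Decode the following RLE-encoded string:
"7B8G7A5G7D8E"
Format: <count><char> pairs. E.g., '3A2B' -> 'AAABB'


Expanding each <count><char> pair:
  7B -> 'BBBBBBB'
  8G -> 'GGGGGGGG'
  7A -> 'AAAAAAA'
  5G -> 'GGGGG'
  7D -> 'DDDDDDD'
  8E -> 'EEEEEEEE'

Decoded = BBBBBBBGGGGGGGGAAAAAAAGGGGGDDDDDDDEEEEEEEE


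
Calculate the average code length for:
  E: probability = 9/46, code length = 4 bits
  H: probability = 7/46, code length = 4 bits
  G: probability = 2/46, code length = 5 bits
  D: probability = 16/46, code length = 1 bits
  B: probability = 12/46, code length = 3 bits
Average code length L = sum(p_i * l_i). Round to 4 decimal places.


Weighted contributions p_i * l_i:
  E: (9/46) * 4 = 36/46
  H: (7/46) * 4 = 28/46
  G: (2/46) * 5 = 10/46
  D: (16/46) * 1 = 16/46
  B: (12/46) * 3 = 36/46
Sum = (36 + 28 + 10 + 16 + 36)/46 = 126/46

L = 126/46 = 2.7391 bits/symbol


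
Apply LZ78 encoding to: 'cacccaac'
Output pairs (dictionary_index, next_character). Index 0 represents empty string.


LZ78 encoding steps:
Dictionary: {0: ''}
Step 1: w='' (idx 0), next='c' -> output (0, 'c'), add 'c' as idx 1
Step 2: w='' (idx 0), next='a' -> output (0, 'a'), add 'a' as idx 2
Step 3: w='c' (idx 1), next='c' -> output (1, 'c'), add 'cc' as idx 3
Step 4: w='c' (idx 1), next='a' -> output (1, 'a'), add 'ca' as idx 4
Step 5: w='a' (idx 2), next='c' -> output (2, 'c'), add 'ac' as idx 5


Encoded: [(0, 'c'), (0, 'a'), (1, 'c'), (1, 'a'), (2, 'c')]


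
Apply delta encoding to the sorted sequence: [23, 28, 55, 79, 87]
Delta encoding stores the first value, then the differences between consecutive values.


First value: 23
Deltas:
  28 - 23 = 5
  55 - 28 = 27
  79 - 55 = 24
  87 - 79 = 8


Delta encoded: [23, 5, 27, 24, 8]


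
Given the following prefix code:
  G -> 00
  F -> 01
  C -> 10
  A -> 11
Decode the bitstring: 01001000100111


Decoding step by step:
Bits 01 -> F
Bits 00 -> G
Bits 10 -> C
Bits 00 -> G
Bits 10 -> C
Bits 01 -> F
Bits 11 -> A


Decoded message: FGCGCFA


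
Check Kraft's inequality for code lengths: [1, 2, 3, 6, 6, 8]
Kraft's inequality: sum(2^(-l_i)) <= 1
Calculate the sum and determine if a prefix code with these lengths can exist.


Sum = 2^(-1) + 2^(-2) + 2^(-3) + 2^(-6) + 2^(-6) + 2^(-8)
    = 0.5 + 0.25 + 0.125 + 0.015625 + 0.015625 + 0.00390625
    = 233/256 = 0.91015625
Since 0.91015625 <= 1, Kraft's inequality IS satisfied.
A prefix code with these lengths CAN exist.

Kraft sum = 0.91015625. Satisfied.


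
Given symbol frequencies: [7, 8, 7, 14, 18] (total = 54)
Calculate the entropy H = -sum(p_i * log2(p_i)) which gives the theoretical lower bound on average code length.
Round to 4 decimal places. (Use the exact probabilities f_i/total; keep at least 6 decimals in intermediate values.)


Per-symbol terms -p_i * log2(p_i) with p_i = f_i/54:
  p = 7/54 = 0.129630: log2(p) = -2.947533, -p*log2(p) = 0.382088
  p = 8/54 = 0.148148: log2(p) = -2.754888, -p*log2(p) = 0.408131
  p = 7/54 = 0.129630: log2(p) = -2.947533, -p*log2(p) = 0.382088
  p = 14/54 = 0.259259: log2(p) = -1.947533, -p*log2(p) = 0.504916
  p = 18/54 = 0.333333: log2(p) = -1.584963, -p*log2(p) = 0.528321
H = 0.382088 + 0.408131 + 0.382088 + 0.504916 + 0.528321 = 2.205544

H = 2.2055 bits/symbol


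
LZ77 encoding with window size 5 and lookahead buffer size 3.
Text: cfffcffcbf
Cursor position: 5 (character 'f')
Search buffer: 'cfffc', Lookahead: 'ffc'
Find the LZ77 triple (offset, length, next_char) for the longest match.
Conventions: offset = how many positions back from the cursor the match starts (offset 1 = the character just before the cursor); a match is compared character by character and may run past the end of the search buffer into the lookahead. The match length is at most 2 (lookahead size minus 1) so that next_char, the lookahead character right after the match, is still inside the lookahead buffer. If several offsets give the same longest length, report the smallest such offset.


Try each offset into the search buffer:
  offset=1 (pos 4, char 'c'): match length 0
  offset=2 (pos 3, char 'f'): match length 1
  offset=3 (pos 2, char 'f'): match length 2
  offset=4 (pos 1, char 'f'): match length 2
  offset=5 (pos 0, char 'c'): match length 0
Longest match has length 2, found at offsets 3, 4; take the smallest, offset 3.
next_char = character at position 5 + 2 = 7 -> 'c'

Best match: offset=3, length=2 (matching 'ff' starting at position 2)
LZ77 triple: (3, 2, 'c')


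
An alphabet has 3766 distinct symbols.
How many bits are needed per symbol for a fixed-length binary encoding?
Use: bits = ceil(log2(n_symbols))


log2(3766) = 11.8788
Bracket: 2^11 = 2048 < 3766 <= 2^12 = 4096
So ceil(log2(3766)) = 12

bits = ceil(log2(3766)) = ceil(11.8788) = 12 bits


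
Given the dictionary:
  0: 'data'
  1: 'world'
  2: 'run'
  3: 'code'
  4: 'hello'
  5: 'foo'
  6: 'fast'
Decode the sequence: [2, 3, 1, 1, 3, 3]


Look up each index in the dictionary:
  2 -> 'run'
  3 -> 'code'
  1 -> 'world'
  1 -> 'world'
  3 -> 'code'
  3 -> 'code'

Decoded: "run code world world code code"


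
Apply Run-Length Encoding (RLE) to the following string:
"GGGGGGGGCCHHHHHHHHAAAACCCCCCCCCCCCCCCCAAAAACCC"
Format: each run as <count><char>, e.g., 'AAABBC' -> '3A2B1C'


Scanning runs left to right:
  i=0: run of 'G' x 8 -> '8G'
  i=8: run of 'C' x 2 -> '2C'
  i=10: run of 'H' x 8 -> '8H'
  i=18: run of 'A' x 4 -> '4A'
  i=22: run of 'C' x 16 -> '16C'
  i=38: run of 'A' x 5 -> '5A'
  i=43: run of 'C' x 3 -> '3C'

RLE = 8G2C8H4A16C5A3C


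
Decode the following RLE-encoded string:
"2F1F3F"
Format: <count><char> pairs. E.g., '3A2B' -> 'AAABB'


Expanding each <count><char> pair:
  2F -> 'FF'
  1F -> 'F'
  3F -> 'FFF'

Decoded = FFFFFF


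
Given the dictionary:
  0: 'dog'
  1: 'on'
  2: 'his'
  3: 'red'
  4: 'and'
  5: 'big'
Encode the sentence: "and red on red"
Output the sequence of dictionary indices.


Look up each word in the dictionary:
  'and' -> 4
  'red' -> 3
  'on' -> 1
  'red' -> 3

Encoded: [4, 3, 1, 3]


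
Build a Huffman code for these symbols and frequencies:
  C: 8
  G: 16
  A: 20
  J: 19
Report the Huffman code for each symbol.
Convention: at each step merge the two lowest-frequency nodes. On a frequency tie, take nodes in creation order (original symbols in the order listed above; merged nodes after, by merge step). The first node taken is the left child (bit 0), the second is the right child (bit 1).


Huffman tree construction:
Step 1: Merge C(8) + G(16) = 24
Step 2: Merge J(19) + A(20) = 39
Step 3: Merge (C+G)(24) + (J+A)(39) = 63
Read each symbol's code off the tree from the root (left child = 0, right child = 1).

Codes:
  C: 00 (length 2)
  G: 01 (length 2)
  A: 11 (length 2)
  J: 10 (length 2)
Average code length: 126/63 = 2.0000 bits/symbol


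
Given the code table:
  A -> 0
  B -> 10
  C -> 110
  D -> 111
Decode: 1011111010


Decoding:
10 -> B
111 -> D
110 -> C
10 -> B


Result: BDCB


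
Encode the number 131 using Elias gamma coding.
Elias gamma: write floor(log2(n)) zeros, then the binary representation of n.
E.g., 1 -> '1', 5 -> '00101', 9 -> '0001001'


num_bits = floor(log2(131)) + 1 = 8
leading_zeros = num_bits - 1 = 7
binary(131) = 10000011

Elias gamma(131) = '0000000' + '10000011' = 000000010000011 (15 bits)


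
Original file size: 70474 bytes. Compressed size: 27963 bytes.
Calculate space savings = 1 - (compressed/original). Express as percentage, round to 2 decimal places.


ratio = compressed/original = 27963/70474 = 0.396785
savings = 1 - ratio = 1 - 0.396785 = 0.603215
as a percentage: 0.603215 * 100 = 60.32%

Space savings = 1 - 27963/70474 = 60.32%


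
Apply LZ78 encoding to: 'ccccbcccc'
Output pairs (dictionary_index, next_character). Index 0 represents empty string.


LZ78 encoding steps:
Dictionary: {0: ''}
Step 1: w='' (idx 0), next='c' -> output (0, 'c'), add 'c' as idx 1
Step 2: w='c' (idx 1), next='c' -> output (1, 'c'), add 'cc' as idx 2
Step 3: w='c' (idx 1), next='b' -> output (1, 'b'), add 'cb' as idx 3
Step 4: w='cc' (idx 2), next='c' -> output (2, 'c'), add 'ccc' as idx 4
Step 5: w='c' (idx 1), end of input -> output (1, '')


Encoded: [(0, 'c'), (1, 'c'), (1, 'b'), (2, 'c'), (1, '')]


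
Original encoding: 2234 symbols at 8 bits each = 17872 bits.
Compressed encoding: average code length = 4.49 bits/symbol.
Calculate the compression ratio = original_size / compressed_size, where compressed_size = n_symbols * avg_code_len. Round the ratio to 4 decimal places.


original_size = n_symbols * orig_bits = 2234 * 8 = 17872 bits
compressed_size = n_symbols * avg_code_len = 2234 * 4.49 = 10030.66 bits
ratio = original_size / compressed_size = 17872 / 10030.66 = 1.7817

Compression ratio = 1.7817


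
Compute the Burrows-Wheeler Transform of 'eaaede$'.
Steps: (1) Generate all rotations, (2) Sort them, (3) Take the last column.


Rotations (sorted):
  0: $eaaede -> last char: e
  1: aaede$e -> last char: e
  2: aede$ea -> last char: a
  3: de$eaae -> last char: e
  4: e$eaaed -> last char: d
  5: eaaede$ -> last char: $
  6: ede$eaa -> last char: a


BWT = eeaed$a


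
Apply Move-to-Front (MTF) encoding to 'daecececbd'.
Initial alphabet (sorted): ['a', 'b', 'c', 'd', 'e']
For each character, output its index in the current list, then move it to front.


MTF encoding:
'd': index 3 in ['a', 'b', 'c', 'd', 'e'] -> ['d', 'a', 'b', 'c', 'e']
'a': index 1 in ['d', 'a', 'b', 'c', 'e'] -> ['a', 'd', 'b', 'c', 'e']
'e': index 4 in ['a', 'd', 'b', 'c', 'e'] -> ['e', 'a', 'd', 'b', 'c']
'c': index 4 in ['e', 'a', 'd', 'b', 'c'] -> ['c', 'e', 'a', 'd', 'b']
'e': index 1 in ['c', 'e', 'a', 'd', 'b'] -> ['e', 'c', 'a', 'd', 'b']
'c': index 1 in ['e', 'c', 'a', 'd', 'b'] -> ['c', 'e', 'a', 'd', 'b']
'e': index 1 in ['c', 'e', 'a', 'd', 'b'] -> ['e', 'c', 'a', 'd', 'b']
'c': index 1 in ['e', 'c', 'a', 'd', 'b'] -> ['c', 'e', 'a', 'd', 'b']
'b': index 4 in ['c', 'e', 'a', 'd', 'b'] -> ['b', 'c', 'e', 'a', 'd']
'd': index 4 in ['b', 'c', 'e', 'a', 'd'] -> ['d', 'b', 'c', 'e', 'a']


Output: [3, 1, 4, 4, 1, 1, 1, 1, 4, 4]


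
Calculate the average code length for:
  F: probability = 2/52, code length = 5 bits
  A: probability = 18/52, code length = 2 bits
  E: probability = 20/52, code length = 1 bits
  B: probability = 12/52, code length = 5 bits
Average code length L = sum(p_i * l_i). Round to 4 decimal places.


Weighted contributions p_i * l_i:
  F: (2/52) * 5 = 10/52
  A: (18/52) * 2 = 36/52
  E: (20/52) * 1 = 20/52
  B: (12/52) * 5 = 60/52
Sum = (10 + 36 + 20 + 60)/52 = 126/52

L = 126/52 = 2.4231 bits/symbol


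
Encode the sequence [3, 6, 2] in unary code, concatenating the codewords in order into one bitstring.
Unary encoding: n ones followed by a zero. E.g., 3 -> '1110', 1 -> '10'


Encode each number as n ones followed by a terminating 0:
  3 -> 1110 (4 bits)
  6 -> 1111110 (7 bits)
  2 -> 110 (3 bits)
Total length = 4 + 7 + 3 = 14 bits.

Unary([3, 6, 2]) = 11101111110110 (14 bits)


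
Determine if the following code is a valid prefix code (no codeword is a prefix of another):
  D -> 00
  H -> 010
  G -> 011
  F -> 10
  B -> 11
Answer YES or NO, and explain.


Checking each pair (does one codeword prefix another?):
  D='00' vs H='010': no prefix
  D='00' vs G='011': no prefix
  D='00' vs F='10': no prefix
  D='00' vs B='11': no prefix
  H='010' vs D='00': no prefix
  H='010' vs G='011': no prefix
  H='010' vs F='10': no prefix
  H='010' vs B='11': no prefix
  G='011' vs D='00': no prefix
  G='011' vs H='010': no prefix
  G='011' vs F='10': no prefix
  G='011' vs B='11': no prefix
  F='10' vs D='00': no prefix
  F='10' vs H='010': no prefix
  F='10' vs G='011': no prefix
  F='10' vs B='11': no prefix
  B='11' vs D='00': no prefix
  B='11' vs H='010': no prefix
  B='11' vs G='011': no prefix
  B='11' vs F='10': no prefix
No violation found over all pairs.

YES -- this is a valid prefix code. No codeword is a prefix of any other codeword.


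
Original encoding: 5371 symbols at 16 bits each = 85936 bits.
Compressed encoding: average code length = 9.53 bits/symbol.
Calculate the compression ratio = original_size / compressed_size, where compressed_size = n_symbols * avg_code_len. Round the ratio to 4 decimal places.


original_size = n_symbols * orig_bits = 5371 * 16 = 85936 bits
compressed_size = n_symbols * avg_code_len = 5371 * 9.53 = 51185.63 bits
ratio = original_size / compressed_size = 85936 / 51185.63 = 1.6789

Compression ratio = 1.6789


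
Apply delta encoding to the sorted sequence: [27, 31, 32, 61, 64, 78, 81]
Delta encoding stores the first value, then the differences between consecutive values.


First value: 27
Deltas:
  31 - 27 = 4
  32 - 31 = 1
  61 - 32 = 29
  64 - 61 = 3
  78 - 64 = 14
  81 - 78 = 3


Delta encoded: [27, 4, 1, 29, 3, 14, 3]


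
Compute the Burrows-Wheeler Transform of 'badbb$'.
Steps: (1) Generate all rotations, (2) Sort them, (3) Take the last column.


Rotations (sorted):
  0: $badbb -> last char: b
  1: adbb$b -> last char: b
  2: b$badb -> last char: b
  3: badbb$ -> last char: $
  4: bb$bad -> last char: d
  5: dbb$ba -> last char: a


BWT = bbb$da


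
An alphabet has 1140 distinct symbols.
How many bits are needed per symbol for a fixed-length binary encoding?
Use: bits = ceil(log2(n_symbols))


log2(1140) = 10.1548
Bracket: 2^10 = 1024 < 1140 <= 2^11 = 2048
So ceil(log2(1140)) = 11

bits = ceil(log2(1140)) = ceil(10.1548) = 11 bits


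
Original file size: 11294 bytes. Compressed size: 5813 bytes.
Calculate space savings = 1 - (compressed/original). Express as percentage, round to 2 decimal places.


ratio = compressed/original = 5813/11294 = 0.514698
savings = 1 - ratio = 1 - 0.514698 = 0.485302
as a percentage: 0.485302 * 100 = 48.53%

Space savings = 1 - 5813/11294 = 48.53%


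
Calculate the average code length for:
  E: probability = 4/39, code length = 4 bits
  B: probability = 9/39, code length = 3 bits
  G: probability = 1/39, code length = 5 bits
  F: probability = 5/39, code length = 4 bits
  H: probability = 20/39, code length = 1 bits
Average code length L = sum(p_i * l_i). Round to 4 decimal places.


Weighted contributions p_i * l_i:
  E: (4/39) * 4 = 16/39
  B: (9/39) * 3 = 27/39
  G: (1/39) * 5 = 5/39
  F: (5/39) * 4 = 20/39
  H: (20/39) * 1 = 20/39
Sum = (16 + 27 + 5 + 20 + 20)/39 = 88/39

L = 88/39 = 2.2564 bits/symbol


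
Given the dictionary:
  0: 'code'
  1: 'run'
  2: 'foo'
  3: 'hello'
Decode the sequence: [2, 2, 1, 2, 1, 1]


Look up each index in the dictionary:
  2 -> 'foo'
  2 -> 'foo'
  1 -> 'run'
  2 -> 'foo'
  1 -> 'run'
  1 -> 'run'

Decoded: "foo foo run foo run run"


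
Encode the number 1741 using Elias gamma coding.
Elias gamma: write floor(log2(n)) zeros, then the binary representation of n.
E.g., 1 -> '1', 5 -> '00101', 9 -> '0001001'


num_bits = floor(log2(1741)) + 1 = 11
leading_zeros = num_bits - 1 = 10
binary(1741) = 11011001101

Elias gamma(1741) = '0000000000' + '11011001101' = 000000000011011001101 (21 bits)


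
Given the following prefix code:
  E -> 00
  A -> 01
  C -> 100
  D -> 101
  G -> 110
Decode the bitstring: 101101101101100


Decoding step by step:
Bits 101 -> D
Bits 101 -> D
Bits 101 -> D
Bits 101 -> D
Bits 100 -> C


Decoded message: DDDDC


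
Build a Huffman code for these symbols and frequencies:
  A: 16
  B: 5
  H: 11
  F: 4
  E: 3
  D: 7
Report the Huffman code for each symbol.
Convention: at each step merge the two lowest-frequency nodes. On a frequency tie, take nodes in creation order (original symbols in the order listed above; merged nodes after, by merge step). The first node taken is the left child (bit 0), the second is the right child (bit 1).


Huffman tree construction:
Step 1: Merge E(3) + F(4) = 7
Step 2: Merge B(5) + D(7) = 12
Step 3: Merge (E+F)(7) + H(11) = 18
Step 4: Merge (B+D)(12) + A(16) = 28
Step 5: Merge ((E+F)+H)(18) + ((B+D)+A)(28) = 46
Read each symbol's code off the tree from the root (left child = 0, right child = 1).

Codes:
  A: 11 (length 2)
  B: 100 (length 3)
  H: 01 (length 2)
  F: 001 (length 3)
  E: 000 (length 3)
  D: 101 (length 3)
Average code length: 111/46 = 2.4130 bits/symbol


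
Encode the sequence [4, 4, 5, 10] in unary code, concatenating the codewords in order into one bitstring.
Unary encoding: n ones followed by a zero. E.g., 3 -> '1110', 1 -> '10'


Encode each number as n ones followed by a terminating 0:
  4 -> 11110 (5 bits)
  4 -> 11110 (5 bits)
  5 -> 111110 (6 bits)
  10 -> 11111111110 (11 bits)
Total length = 5 + 5 + 6 + 11 = 27 bits.

Unary([4, 4, 5, 10]) = 111101111011111011111111110 (27 bits)


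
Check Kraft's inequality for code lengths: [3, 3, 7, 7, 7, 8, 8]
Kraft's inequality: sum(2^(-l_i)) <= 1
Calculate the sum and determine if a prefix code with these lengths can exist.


Sum = 2^(-3) + 2^(-3) + 2^(-7) + 2^(-7) + 2^(-7) + 2^(-8) + 2^(-8)
    = 0.125 + 0.125 + 0.0078125 + 0.0078125 + 0.0078125 + 0.00390625 + 0.00390625
    = 72/256 = 0.28125
Since 0.28125 <= 1, Kraft's inequality IS satisfied.
A prefix code with these lengths CAN exist.

Kraft sum = 0.28125. Satisfied.


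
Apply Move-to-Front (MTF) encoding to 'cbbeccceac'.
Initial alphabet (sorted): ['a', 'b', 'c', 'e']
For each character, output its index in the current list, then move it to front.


MTF encoding:
'c': index 2 in ['a', 'b', 'c', 'e'] -> ['c', 'a', 'b', 'e']
'b': index 2 in ['c', 'a', 'b', 'e'] -> ['b', 'c', 'a', 'e']
'b': index 0 in ['b', 'c', 'a', 'e'] -> ['b', 'c', 'a', 'e']
'e': index 3 in ['b', 'c', 'a', 'e'] -> ['e', 'b', 'c', 'a']
'c': index 2 in ['e', 'b', 'c', 'a'] -> ['c', 'e', 'b', 'a']
'c': index 0 in ['c', 'e', 'b', 'a'] -> ['c', 'e', 'b', 'a']
'c': index 0 in ['c', 'e', 'b', 'a'] -> ['c', 'e', 'b', 'a']
'e': index 1 in ['c', 'e', 'b', 'a'] -> ['e', 'c', 'b', 'a']
'a': index 3 in ['e', 'c', 'b', 'a'] -> ['a', 'e', 'c', 'b']
'c': index 2 in ['a', 'e', 'c', 'b'] -> ['c', 'a', 'e', 'b']


Output: [2, 2, 0, 3, 2, 0, 0, 1, 3, 2]


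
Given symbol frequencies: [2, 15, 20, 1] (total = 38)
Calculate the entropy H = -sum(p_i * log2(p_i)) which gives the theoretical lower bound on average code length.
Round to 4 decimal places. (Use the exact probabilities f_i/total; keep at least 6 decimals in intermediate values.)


Per-symbol terms -p_i * log2(p_i) with p_i = f_i/38:
  p = 2/38 = 0.052632: log2(p) = -4.247928, -p*log2(p) = 0.223575
  p = 15/38 = 0.394737: log2(p) = -1.341037, -p*log2(p) = 0.529357
  p = 20/38 = 0.526316: log2(p) = -0.925999, -p*log2(p) = 0.487368
  p = 1/38 = 0.026316: log2(p) = -5.247928, -p*log2(p) = 0.138103
H = 0.223575 + 0.529357 + 0.487368 + 0.138103 = 1.378403

H = 1.3784 bits/symbol


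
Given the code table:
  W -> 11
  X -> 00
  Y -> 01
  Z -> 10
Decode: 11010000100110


Decoding:
11 -> W
01 -> Y
00 -> X
00 -> X
10 -> Z
01 -> Y
10 -> Z


Result: WYXXZYZ


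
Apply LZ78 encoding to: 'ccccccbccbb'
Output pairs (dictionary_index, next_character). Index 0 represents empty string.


LZ78 encoding steps:
Dictionary: {0: ''}
Step 1: w='' (idx 0), next='c' -> output (0, 'c'), add 'c' as idx 1
Step 2: w='c' (idx 1), next='c' -> output (1, 'c'), add 'cc' as idx 2
Step 3: w='cc' (idx 2), next='c' -> output (2, 'c'), add 'ccc' as idx 3
Step 4: w='' (idx 0), next='b' -> output (0, 'b'), add 'b' as idx 4
Step 5: w='cc' (idx 2), next='b' -> output (2, 'b'), add 'ccb' as idx 5
Step 6: w='b' (idx 4), end of input -> output (4, '')


Encoded: [(0, 'c'), (1, 'c'), (2, 'c'), (0, 'b'), (2, 'b'), (4, '')]


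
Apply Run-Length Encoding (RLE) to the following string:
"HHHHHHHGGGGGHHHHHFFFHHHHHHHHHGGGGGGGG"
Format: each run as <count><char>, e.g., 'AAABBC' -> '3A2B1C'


Scanning runs left to right:
  i=0: run of 'H' x 7 -> '7H'
  i=7: run of 'G' x 5 -> '5G'
  i=12: run of 'H' x 5 -> '5H'
  i=17: run of 'F' x 3 -> '3F'
  i=20: run of 'H' x 9 -> '9H'
  i=29: run of 'G' x 8 -> '8G'

RLE = 7H5G5H3F9H8G


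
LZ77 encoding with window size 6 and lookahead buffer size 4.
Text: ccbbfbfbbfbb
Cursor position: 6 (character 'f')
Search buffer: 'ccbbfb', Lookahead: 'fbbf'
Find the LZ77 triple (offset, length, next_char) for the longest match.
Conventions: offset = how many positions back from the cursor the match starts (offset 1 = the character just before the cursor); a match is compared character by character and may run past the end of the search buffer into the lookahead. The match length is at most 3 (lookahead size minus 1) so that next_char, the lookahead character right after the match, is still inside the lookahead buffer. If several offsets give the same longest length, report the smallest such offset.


Try each offset into the search buffer:
  offset=1 (pos 5, char 'b'): match length 0
  offset=2 (pos 4, char 'f'): match length 2
  offset=3 (pos 3, char 'b'): match length 0
  offset=4 (pos 2, char 'b'): match length 0
  offset=5 (pos 1, char 'c'): match length 0
  offset=6 (pos 0, char 'c'): match length 0
Longest match has length 2 at offset 2.
next_char = character at position 6 + 2 = 8 -> 'b'

Best match: offset=2, length=2 (matching 'fb' starting at position 4)
LZ77 triple: (2, 2, 'b')


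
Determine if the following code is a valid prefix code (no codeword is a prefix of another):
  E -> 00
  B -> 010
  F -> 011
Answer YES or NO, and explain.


Checking each pair (does one codeword prefix another?):
  E='00' vs B='010': no prefix
  E='00' vs F='011': no prefix
  B='010' vs E='00': no prefix
  B='010' vs F='011': no prefix
  F='011' vs E='00': no prefix
  F='011' vs B='010': no prefix
No violation found over all pairs.

YES -- this is a valid prefix code. No codeword is a prefix of any other codeword.


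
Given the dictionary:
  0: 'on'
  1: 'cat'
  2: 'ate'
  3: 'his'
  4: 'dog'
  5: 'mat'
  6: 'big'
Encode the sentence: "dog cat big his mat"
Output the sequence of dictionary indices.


Look up each word in the dictionary:
  'dog' -> 4
  'cat' -> 1
  'big' -> 6
  'his' -> 3
  'mat' -> 5

Encoded: [4, 1, 6, 3, 5]


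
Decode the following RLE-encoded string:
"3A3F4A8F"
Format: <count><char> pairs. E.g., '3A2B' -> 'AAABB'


Expanding each <count><char> pair:
  3A -> 'AAA'
  3F -> 'FFF'
  4A -> 'AAAA'
  8F -> 'FFFFFFFF'

Decoded = AAAFFFAAAAFFFFFFFF


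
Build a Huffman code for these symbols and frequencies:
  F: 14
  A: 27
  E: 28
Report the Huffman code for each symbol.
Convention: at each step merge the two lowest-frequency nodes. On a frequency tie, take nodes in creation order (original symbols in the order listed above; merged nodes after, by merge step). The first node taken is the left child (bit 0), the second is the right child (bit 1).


Huffman tree construction:
Step 1: Merge F(14) + A(27) = 41
Step 2: Merge E(28) + (F+A)(41) = 69
Read each symbol's code off the tree from the root (left child = 0, right child = 1).

Codes:
  F: 10 (length 2)
  A: 11 (length 2)
  E: 0 (length 1)
Average code length: 110/69 = 1.5942 bits/symbol


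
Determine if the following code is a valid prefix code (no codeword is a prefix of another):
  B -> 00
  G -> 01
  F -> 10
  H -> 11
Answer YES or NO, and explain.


Checking each pair (does one codeword prefix another?):
  B='00' vs G='01': no prefix
  B='00' vs F='10': no prefix
  B='00' vs H='11': no prefix
  G='01' vs B='00': no prefix
  G='01' vs F='10': no prefix
  G='01' vs H='11': no prefix
  F='10' vs B='00': no prefix
  F='10' vs G='01': no prefix
  F='10' vs H='11': no prefix
  H='11' vs B='00': no prefix
  H='11' vs G='01': no prefix
  H='11' vs F='10': no prefix
No violation found over all pairs.

YES -- this is a valid prefix code. No codeword is a prefix of any other codeword.


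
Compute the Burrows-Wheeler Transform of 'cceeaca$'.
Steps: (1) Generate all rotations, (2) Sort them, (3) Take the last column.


Rotations (sorted):
  0: $cceeaca -> last char: a
  1: a$cceeac -> last char: c
  2: aca$ccee -> last char: e
  3: ca$cceea -> last char: a
  4: cceeaca$ -> last char: $
  5: ceeaca$c -> last char: c
  6: eaca$cce -> last char: e
  7: eeaca$cc -> last char: c


BWT = acea$cec


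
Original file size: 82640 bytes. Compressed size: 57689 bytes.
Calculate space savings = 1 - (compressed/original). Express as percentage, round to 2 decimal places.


ratio = compressed/original = 57689/82640 = 0.698076
savings = 1 - ratio = 1 - 0.698076 = 0.301924
as a percentage: 0.301924 * 100 = 30.19%

Space savings = 1 - 57689/82640 = 30.19%


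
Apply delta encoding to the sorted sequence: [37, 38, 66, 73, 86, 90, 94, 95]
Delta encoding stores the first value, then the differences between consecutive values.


First value: 37
Deltas:
  38 - 37 = 1
  66 - 38 = 28
  73 - 66 = 7
  86 - 73 = 13
  90 - 86 = 4
  94 - 90 = 4
  95 - 94 = 1


Delta encoded: [37, 1, 28, 7, 13, 4, 4, 1]


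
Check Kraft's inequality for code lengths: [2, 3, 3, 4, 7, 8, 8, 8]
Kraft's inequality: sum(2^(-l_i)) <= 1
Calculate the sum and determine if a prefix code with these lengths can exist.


Sum = 2^(-2) + 2^(-3) + 2^(-3) + 2^(-4) + 2^(-7) + 2^(-8) + 2^(-8) + 2^(-8)
    = 0.25 + 0.125 + 0.125 + 0.0625 + 0.0078125 + 0.00390625 + 0.00390625 + 0.00390625
    = 149/256 = 0.58203125
Since 0.58203125 <= 1, Kraft's inequality IS satisfied.
A prefix code with these lengths CAN exist.

Kraft sum = 0.58203125. Satisfied.


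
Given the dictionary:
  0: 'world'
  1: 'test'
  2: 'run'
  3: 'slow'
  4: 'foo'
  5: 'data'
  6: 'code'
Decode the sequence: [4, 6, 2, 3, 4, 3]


Look up each index in the dictionary:
  4 -> 'foo'
  6 -> 'code'
  2 -> 'run'
  3 -> 'slow'
  4 -> 'foo'
  3 -> 'slow'

Decoded: "foo code run slow foo slow"


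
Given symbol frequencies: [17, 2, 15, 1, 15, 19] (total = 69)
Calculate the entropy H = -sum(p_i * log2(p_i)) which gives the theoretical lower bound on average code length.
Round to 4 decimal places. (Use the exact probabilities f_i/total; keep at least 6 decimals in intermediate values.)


Per-symbol terms -p_i * log2(p_i) with p_i = f_i/69:
  p = 17/69 = 0.246377: log2(p) = -2.021062, -p*log2(p) = 0.497943
  p = 2/69 = 0.028986: log2(p) = -5.108524, -p*log2(p) = 0.148073
  p = 15/69 = 0.217391: log2(p) = -2.201634, -p*log2(p) = 0.478616
  p = 1/69 = 0.014493: log2(p) = -6.108524, -p*log2(p) = 0.088529
  p = 15/69 = 0.217391: log2(p) = -2.201634, -p*log2(p) = 0.478616
  p = 19/69 = 0.275362: log2(p) = -1.860597, -p*log2(p) = 0.512338
H = 0.497943 + 0.148073 + 0.478616 + 0.088529 + 0.478616 + 0.512338 = 2.204115

H = 2.2041 bits/symbol


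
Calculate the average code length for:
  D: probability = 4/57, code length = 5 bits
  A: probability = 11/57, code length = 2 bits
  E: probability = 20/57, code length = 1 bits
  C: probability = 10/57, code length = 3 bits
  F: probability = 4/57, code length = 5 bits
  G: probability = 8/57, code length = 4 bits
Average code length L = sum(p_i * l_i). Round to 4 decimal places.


Weighted contributions p_i * l_i:
  D: (4/57) * 5 = 20/57
  A: (11/57) * 2 = 22/57
  E: (20/57) * 1 = 20/57
  C: (10/57) * 3 = 30/57
  F: (4/57) * 5 = 20/57
  G: (8/57) * 4 = 32/57
Sum = (20 + 22 + 20 + 30 + 20 + 32)/57 = 144/57

L = 144/57 = 2.5263 bits/symbol


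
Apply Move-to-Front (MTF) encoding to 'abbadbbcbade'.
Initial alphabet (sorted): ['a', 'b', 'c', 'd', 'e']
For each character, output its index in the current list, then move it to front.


MTF encoding:
'a': index 0 in ['a', 'b', 'c', 'd', 'e'] -> ['a', 'b', 'c', 'd', 'e']
'b': index 1 in ['a', 'b', 'c', 'd', 'e'] -> ['b', 'a', 'c', 'd', 'e']
'b': index 0 in ['b', 'a', 'c', 'd', 'e'] -> ['b', 'a', 'c', 'd', 'e']
'a': index 1 in ['b', 'a', 'c', 'd', 'e'] -> ['a', 'b', 'c', 'd', 'e']
'd': index 3 in ['a', 'b', 'c', 'd', 'e'] -> ['d', 'a', 'b', 'c', 'e']
'b': index 2 in ['d', 'a', 'b', 'c', 'e'] -> ['b', 'd', 'a', 'c', 'e']
'b': index 0 in ['b', 'd', 'a', 'c', 'e'] -> ['b', 'd', 'a', 'c', 'e']
'c': index 3 in ['b', 'd', 'a', 'c', 'e'] -> ['c', 'b', 'd', 'a', 'e']
'b': index 1 in ['c', 'b', 'd', 'a', 'e'] -> ['b', 'c', 'd', 'a', 'e']
'a': index 3 in ['b', 'c', 'd', 'a', 'e'] -> ['a', 'b', 'c', 'd', 'e']
'd': index 3 in ['a', 'b', 'c', 'd', 'e'] -> ['d', 'a', 'b', 'c', 'e']
'e': index 4 in ['d', 'a', 'b', 'c', 'e'] -> ['e', 'd', 'a', 'b', 'c']


Output: [0, 1, 0, 1, 3, 2, 0, 3, 1, 3, 3, 4]


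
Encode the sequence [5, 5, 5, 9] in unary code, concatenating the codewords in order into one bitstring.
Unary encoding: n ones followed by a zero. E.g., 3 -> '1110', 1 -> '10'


Encode each number as n ones followed by a terminating 0:
  5 -> 111110 (6 bits)
  5 -> 111110 (6 bits)
  5 -> 111110 (6 bits)
  9 -> 1111111110 (10 bits)
Total length = 6 + 6 + 6 + 10 = 28 bits.

Unary([5, 5, 5, 9]) = 1111101111101111101111111110 (28 bits)


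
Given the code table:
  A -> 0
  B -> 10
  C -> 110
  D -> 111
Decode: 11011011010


Decoding:
110 -> C
110 -> C
110 -> C
10 -> B


Result: CCCB


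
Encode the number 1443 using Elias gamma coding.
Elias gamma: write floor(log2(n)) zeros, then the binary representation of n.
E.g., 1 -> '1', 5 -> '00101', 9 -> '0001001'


num_bits = floor(log2(1443)) + 1 = 11
leading_zeros = num_bits - 1 = 10
binary(1443) = 10110100011

Elias gamma(1443) = '0000000000' + '10110100011' = 000000000010110100011 (21 bits)


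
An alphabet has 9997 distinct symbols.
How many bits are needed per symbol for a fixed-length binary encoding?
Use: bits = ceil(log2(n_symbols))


log2(9997) = 13.2873
Bracket: 2^13 = 8192 < 9997 <= 2^14 = 16384
So ceil(log2(9997)) = 14

bits = ceil(log2(9997)) = ceil(13.2873) = 14 bits
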